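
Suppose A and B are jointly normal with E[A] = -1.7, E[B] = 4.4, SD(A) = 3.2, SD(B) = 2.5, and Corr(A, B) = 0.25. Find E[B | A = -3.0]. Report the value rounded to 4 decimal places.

4.1461

E[B | A=x] = μ_B + ρ(σ_B/σ_A)(x − μ_A) for jointly normal variables.
E[B | A=-3.0] = 4.4 + (0.25)·(2.5/3.2)·(-3.0 − (-1.7)) = 4.4 + (0.19531)·(-1.3) = 4.1461.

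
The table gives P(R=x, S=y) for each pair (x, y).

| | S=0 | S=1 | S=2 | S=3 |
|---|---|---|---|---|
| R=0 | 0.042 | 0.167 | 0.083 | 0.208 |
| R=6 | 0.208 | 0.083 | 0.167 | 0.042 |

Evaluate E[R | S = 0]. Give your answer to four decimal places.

P(S = 0) = 0.250.
Σ R·P over the event = 0·(0.042) + 6·(0.208) = 1.248.
E[R | S = 0] = (1.248) / (0.250) = 4.9920.

4.9920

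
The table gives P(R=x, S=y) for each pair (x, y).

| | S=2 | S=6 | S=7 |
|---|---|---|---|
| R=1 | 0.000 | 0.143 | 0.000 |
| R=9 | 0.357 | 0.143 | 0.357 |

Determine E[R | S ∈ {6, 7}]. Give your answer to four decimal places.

7.2208

P(S ∈ {6, 7}) = 0.643.
Σ R·P over the event = 1·(0.143) + 9·(0.143) + 9·(0.357) = 4.643.
E[R | S ∈ {6, 7}] = (4.643) / (0.643) = 7.2208.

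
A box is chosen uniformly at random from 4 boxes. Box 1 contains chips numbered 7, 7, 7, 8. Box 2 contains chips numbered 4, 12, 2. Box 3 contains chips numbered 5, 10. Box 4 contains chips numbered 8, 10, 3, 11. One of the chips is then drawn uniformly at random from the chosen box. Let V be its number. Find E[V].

115/16

E[V | box 1] = (7+7+7+8)/4 = 29/4.
E[V | box 2] = (4+12+2)/3 = 6.
E[V | box 3] = (5+10)/2 = 15/2.
E[V | box 4] = (8+10+3+11)/4 = 8.
E[V] = (1/4)·(29/4) + (1/4)·(6) + (1/4)·(15/2) + (1/4)·(8) = 115/16.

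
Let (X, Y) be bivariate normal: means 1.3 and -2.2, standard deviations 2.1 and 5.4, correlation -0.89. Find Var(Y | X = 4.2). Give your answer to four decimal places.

For a bivariate normal, Var(Y | X=x) = σ_Y²(1 − ρ²).
Var(Y | X=4.2) = (5.4)²·(1 − (-0.89)²) = 29.16·0.2079 = 6.0624.

6.0624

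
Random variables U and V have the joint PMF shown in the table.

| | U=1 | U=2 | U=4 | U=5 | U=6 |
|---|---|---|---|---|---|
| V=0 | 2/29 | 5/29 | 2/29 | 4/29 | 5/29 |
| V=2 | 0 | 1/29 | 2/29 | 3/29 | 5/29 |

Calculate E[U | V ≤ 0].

35/9

P(V ≤ 0) = 18/29.
Σ U·P over the event = 1·(2/29) + 2·(5/29) + 4·(2/29) + 5·(4/29) + 6·(5/29) = 70/29.
E[U | V ≤ 0] = (70/29) / (18/29) = 35/9.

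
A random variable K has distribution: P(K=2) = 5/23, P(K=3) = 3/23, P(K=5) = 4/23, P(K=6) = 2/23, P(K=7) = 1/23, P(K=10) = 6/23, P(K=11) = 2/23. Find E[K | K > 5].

101/11

P(K > 5) = 11/23.
Σ over the event: 6·2/23 + 7·1/23 + 10·6/23 + 11·2/23 = 101/23.
E[K | K > 5] = (101/23) / (11/23) = 101/11.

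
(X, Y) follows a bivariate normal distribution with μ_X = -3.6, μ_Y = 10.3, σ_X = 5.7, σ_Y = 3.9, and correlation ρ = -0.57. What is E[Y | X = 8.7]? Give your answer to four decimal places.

The regression of Y on X has slope ρ·σ_Y/σ_X and passes through (μ_X, μ_Y).
E[Y | X=8.7] = 10.3 + (-0.57)·(3.9/5.7)·(8.7 − (-3.6)) = 10.3 + (-0.39)·(12.3) = 5.5030.

5.5030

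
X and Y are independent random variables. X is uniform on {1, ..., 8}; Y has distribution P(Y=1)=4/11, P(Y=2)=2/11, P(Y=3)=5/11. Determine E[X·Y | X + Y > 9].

257/12

P(X + Y > 9) = 3/22.
Summing XY·P(x,y) over outcomes with X + Y > 9 gives 257/88.
E[X·Y | X + Y > 9] = (257/88) / (3/22) = 257/12.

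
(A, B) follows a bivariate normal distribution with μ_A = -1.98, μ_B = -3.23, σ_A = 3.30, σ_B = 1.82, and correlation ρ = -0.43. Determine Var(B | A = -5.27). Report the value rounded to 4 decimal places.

The conditional variance in a bivariate normal is σ_B²(1 − ρ²), independent of x.
Var(B | A=-5.27) = (1.82)²·(1 − (-0.43)²) = 3.3124·0.8151 = 2.6999.

2.6999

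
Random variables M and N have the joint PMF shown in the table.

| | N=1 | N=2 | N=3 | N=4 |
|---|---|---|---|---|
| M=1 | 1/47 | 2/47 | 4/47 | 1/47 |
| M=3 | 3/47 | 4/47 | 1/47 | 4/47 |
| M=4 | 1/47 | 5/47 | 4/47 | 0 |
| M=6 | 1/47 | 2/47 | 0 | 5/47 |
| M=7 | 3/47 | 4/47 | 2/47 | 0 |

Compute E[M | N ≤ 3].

P(N ≤ 3) = 37/47.
Summing M·P(M=x,N=y) over the conditioning event gives 152/47.
E[M | N ≤ 3] = (152/47) / (37/47) = 152/37.

152/37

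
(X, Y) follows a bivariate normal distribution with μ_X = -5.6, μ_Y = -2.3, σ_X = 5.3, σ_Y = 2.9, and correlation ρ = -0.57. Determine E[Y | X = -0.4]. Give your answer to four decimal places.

-3.9218

The regression of Y on X has slope ρ·σ_Y/σ_X and passes through (μ_X, μ_Y).
E[Y | X=-0.4] = -2.3 + (-0.57)·(2.9/5.3)·(-0.4 − (-5.6)) = -2.3 + (-0.31189)·(5.2) = -3.9218.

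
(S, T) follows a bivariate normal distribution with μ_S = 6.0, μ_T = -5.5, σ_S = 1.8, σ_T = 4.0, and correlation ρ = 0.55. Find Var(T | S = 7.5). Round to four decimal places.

11.1600

For a bivariate normal, Var(T | S=x) = σ_T²(1 − ρ²).
Var(T | S=7.5) = (4.0)²·(1 − (0.55)²) = 16·0.6975 = 11.1600.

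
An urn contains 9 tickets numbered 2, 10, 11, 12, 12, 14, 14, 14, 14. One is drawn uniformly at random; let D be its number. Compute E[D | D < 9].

2

P(D < 9) = 1/9.
Σ over the event: 2·1/9 = 2/9.
E[D | D < 9] = (2/9) / (1/9) = 2.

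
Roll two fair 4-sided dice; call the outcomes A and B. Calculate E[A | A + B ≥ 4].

P(A + B ≥ 4) = 13/16.
Summing A·P(x,y) over outcomes with A + B ≥ 4 gives 9/4.
E[A | A + B ≥ 4] = (9/4) / (13/16) = 36/13.

36/13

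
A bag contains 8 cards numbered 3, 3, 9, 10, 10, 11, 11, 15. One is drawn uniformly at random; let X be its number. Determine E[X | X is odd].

P(X is odd) = 3/4.
Σ over the event: 3·1/4 + 9·1/8 + 11·1/4 + 15·1/8 = 13/2.
E[X | X is odd] = (13/2) / (3/4) = 26/3.

26/3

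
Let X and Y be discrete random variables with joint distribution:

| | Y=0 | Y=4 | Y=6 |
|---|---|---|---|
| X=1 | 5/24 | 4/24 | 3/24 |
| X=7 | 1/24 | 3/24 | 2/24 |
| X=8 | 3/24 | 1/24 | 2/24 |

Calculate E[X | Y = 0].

P(Y = 0) = 3/8.
Summing X·P(X=x,Y=y) over the conditioning event gives 3/2.
E[X | Y = 0] = (3/2) / (3/8) = 4.

4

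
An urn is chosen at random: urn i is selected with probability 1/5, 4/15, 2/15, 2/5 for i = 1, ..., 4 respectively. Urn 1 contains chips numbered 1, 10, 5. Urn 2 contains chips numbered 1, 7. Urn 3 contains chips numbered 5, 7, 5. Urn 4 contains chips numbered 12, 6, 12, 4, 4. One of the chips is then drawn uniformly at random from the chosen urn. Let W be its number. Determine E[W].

1334/225

E[W | urn 1] = (1+10+5)/3 = 16/3.
E[W | urn 2] = (1+7)/2 = 4.
E[W | urn 3] = (5+7+5)/3 = 17/3.
E[W | urn 4] = (12+6+12+4+4)/5 = 38/5.
E[W] = (1/5)·(16/3) + (4/15)·(4) + (2/15)·(17/3) + (2/5)·(38/5) = 1334/225.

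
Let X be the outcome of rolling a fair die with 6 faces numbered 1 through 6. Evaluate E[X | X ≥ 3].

9/2

Given X ≥ 3, X is equally likely to be any of {3, 4, 5, 6}.
E[X | X ≥ 3] = (3 + 4 + 5 + 6) / 4 = 9/2.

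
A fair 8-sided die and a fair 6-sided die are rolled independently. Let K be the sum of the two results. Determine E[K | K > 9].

P(K > 9) = 5/16.
Σ over the event: 10·5/48 + 11·1/12 + 12·1/16 + 13·1/24 + 14·1/48 = 85/24.
E[K | K > 9] = (85/24) / (5/16) = 34/3.

34/3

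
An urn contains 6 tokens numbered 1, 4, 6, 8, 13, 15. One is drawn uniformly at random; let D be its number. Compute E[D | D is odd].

29/3

P(D is odd) = 1/2.
Σ over the event: 1·1/6 + 13·1/6 + 15·1/6 = 29/6.
E[D | D is odd] = (29/6) / (1/2) = 29/3.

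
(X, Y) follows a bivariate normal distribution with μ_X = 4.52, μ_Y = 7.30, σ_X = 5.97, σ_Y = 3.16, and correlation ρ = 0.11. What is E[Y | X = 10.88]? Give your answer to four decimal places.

E[Y | X=x] = μ_Y + ρ(σ_Y/σ_X)(x − μ_X) for jointly normal variables.
E[Y | X=10.88] = 7.30 + (0.11)·(3.16/5.97)·(10.88 − (4.52)) = 7.30 + (0.058224)·(6.36) = 7.6703.

7.6703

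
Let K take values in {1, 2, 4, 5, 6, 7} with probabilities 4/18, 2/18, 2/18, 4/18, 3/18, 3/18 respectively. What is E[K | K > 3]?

P(K > 3) = 2/3.
Σ over the event: 4·1/9 + 5·2/9 + 6·1/6 + 7·1/6 = 67/18.
E[K | K > 3] = (67/18) / (2/3) = 67/12.

67/12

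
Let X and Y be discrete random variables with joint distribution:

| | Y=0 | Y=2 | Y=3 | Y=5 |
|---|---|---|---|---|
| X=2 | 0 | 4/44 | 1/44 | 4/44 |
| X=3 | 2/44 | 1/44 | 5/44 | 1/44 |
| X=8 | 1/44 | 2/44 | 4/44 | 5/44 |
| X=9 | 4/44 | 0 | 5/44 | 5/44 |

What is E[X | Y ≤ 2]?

P(Y ≤ 2) = 7/22.
Σ X·P over the event = 2·(4/44) + 3·(2/44) + 3·(1/44) + 8·(1/44) + 8·(2/44) + 9·(4/44) = 7/4.
E[X | Y ≤ 2] = (7/4) / (7/22) = 11/2.

11/2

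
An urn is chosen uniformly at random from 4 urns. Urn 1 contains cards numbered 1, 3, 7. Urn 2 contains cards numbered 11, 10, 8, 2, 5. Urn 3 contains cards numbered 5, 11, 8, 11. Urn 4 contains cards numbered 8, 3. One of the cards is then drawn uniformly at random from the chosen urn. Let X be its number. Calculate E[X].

E[X | urn 1] = (1+3+7)/3 = 11/3.
E[X | urn 2] = (11+10+8+2+5)/5 = 36/5.
E[X | urn 3] = (5+11+8+11)/4 = 35/4.
E[X | urn 4] = (8+3)/2 = 11/2.
E[X] = (1/4)·(11/3) + (1/4)·(36/5) + (1/4)·(35/4) + (1/4)·(11/2) = 1507/240.

1507/240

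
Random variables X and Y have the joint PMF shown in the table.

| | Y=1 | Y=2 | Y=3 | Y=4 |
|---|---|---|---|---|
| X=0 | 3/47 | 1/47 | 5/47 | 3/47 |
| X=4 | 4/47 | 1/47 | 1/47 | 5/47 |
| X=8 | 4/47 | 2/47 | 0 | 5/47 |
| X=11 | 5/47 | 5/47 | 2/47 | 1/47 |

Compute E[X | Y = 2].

P(Y = 2) = 9/47.
Summing X·P(X=x,Y=y) over the conditioning event gives 75/47.
E[X | Y = 2] = (75/47) / (9/47) = 25/3.

25/3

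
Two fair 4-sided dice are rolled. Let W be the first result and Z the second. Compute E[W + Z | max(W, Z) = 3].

24/5

Outcomes with max(W, Z) = 3: (1,3), (2,3), (3,1), (3,2), (3,3), each with probability 1/16.
E[W + Z | max(W, Z) = 3] = (4 + 5 + 4 + 5 + 6) / 5 = 24/5.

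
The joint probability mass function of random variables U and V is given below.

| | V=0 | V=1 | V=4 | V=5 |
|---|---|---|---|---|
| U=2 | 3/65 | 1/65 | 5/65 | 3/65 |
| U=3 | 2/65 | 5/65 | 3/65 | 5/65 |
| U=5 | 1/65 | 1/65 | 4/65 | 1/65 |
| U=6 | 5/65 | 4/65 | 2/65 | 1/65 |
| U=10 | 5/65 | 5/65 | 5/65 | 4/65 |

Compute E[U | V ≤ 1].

P(V ≤ 1) = 32/65.
Summing U·P(U=x,V=y) over the conditioning event gives 193/65.
E[U | V ≤ 1] = (193/65) / (32/65) = 193/32.

193/32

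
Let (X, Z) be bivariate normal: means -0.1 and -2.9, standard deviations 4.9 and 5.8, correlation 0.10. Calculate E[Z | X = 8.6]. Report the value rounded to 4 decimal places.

E[Z | X=x] = μ_Z + ρ(σ_Z/σ_X)(x − μ_X) for jointly normal variables.
E[Z | X=8.6] = -2.9 + (0.10)·(5.8/4.9)·(8.6 − (-0.1)) = -2.9 + (0.11837)·(8.7) = -1.8702.

-1.8702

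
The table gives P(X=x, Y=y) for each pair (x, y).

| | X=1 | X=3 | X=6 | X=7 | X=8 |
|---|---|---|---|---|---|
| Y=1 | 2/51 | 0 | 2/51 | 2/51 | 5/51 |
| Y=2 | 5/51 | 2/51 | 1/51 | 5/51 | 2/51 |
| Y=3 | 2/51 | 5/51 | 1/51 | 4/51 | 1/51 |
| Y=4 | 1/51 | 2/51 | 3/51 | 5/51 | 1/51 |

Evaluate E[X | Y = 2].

P(Y = 2) = 5/17.
Σ X·P over the event = 1·(5/51) + 3·(2/51) + 6·(1/51) + 7·(5/51) + 8·(2/51) = 4/3.
E[X | Y = 2] = (4/3) / (5/17) = 68/15.

68/15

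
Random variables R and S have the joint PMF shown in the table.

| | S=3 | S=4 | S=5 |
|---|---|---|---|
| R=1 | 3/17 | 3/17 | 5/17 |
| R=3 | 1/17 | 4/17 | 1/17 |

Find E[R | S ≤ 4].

21/11

P(S ≤ 4) = 11/17.
Σ R·P over the event = 1·(3/17) + 1·(3/17) + 3·(1/17) + 3·(4/17) = 21/17.
E[R | S ≤ 4] = (21/17) / (11/17) = 21/11.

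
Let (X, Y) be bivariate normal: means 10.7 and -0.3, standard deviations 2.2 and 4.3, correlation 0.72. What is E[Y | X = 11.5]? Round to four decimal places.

The regression of Y on X has slope ρ·σ_Y/σ_X and passes through (μ_X, μ_Y).
E[Y | X=11.5] = -0.3 + (0.72)·(4.3/2.2)·(11.5 − (10.7)) = -0.3 + (1.4073)·(0.8) = 0.8258.

0.8258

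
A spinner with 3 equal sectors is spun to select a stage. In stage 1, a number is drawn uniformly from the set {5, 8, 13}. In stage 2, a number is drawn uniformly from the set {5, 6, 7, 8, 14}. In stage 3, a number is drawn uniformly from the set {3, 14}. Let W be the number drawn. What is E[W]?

151/18

E[W | stage 1] = (5+8+13)/3 = 26/3.
E[W | stage 2] = (5+6+7+8+14)/5 = 8.
E[W | stage 3] = (3+14)/2 = 17/2.
By the law of total expectation,
E[W] = (1/3)·(26/3) + (1/3)·(8) + (1/3)·(17/2) = 151/18.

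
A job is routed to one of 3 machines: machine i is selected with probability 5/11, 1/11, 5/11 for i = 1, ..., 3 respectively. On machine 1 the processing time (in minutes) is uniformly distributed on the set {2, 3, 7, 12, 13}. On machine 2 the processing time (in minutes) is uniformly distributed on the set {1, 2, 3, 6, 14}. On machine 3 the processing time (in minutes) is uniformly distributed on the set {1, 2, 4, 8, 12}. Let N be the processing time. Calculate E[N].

E[N | machine 1] = (2+3+7+12+13)/5 = 37/5.
E[N | machine 2] = (1+2+3+6+14)/5 = 26/5.
E[N | machine 3] = (1+2+4+8+12)/5 = 27/5.
By the law of total expectation,
E[N] = (5/11)·(37/5) + (1/11)·(26/5) + (5/11)·(27/5) = 346/55.

346/55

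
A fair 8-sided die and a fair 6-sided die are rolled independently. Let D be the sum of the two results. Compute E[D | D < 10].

P(D < 10) = 11/16.
Σ over the event: 2·1/48 + 3·1/24 + 4·1/16 + 5·1/12 + 6·5/48 + 7·1/8 + 8·1/8 + 9·1/8 = 107/24.
E[D | D < 10] = (107/24) / (11/16) = 214/33.

214/33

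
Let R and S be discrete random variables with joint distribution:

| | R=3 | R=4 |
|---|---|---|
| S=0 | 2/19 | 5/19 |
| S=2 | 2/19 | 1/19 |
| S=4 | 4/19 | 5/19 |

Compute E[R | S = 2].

10/3

P(S = 2) = 3/19.
Summing R·P(R=x,S=y) over the conditioning event gives 10/19.
E[R | S = 2] = (10/19) / (3/19) = 10/3.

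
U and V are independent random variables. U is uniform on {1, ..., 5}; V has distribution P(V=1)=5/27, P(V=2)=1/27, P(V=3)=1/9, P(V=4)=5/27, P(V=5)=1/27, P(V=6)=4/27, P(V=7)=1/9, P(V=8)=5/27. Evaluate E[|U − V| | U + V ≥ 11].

P(U + V ≥ 11) = 5/27.
Summing |U−V|·P(x,y) over outcomes with U + V ≥ 11 gives 79/135.
E[|U − V| | U + V ≥ 11] = (79/135) / (5/27) = 79/25.

79/25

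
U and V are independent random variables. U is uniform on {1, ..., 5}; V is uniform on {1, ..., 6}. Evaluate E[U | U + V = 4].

Outcomes with U + V = 4: (1,3), (2,2), (3,1), each with probability 1/30.
E[U | U + V = 4] = (1 + 2 + 3) / 3 = 2.

2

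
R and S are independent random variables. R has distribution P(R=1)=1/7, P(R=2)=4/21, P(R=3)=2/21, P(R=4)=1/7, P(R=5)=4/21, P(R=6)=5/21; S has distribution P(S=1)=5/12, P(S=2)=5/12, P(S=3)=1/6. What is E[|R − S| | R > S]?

271/92

P(R > S) = 46/63.
Summing |R−S|·P(x,y) over outcomes with R > S gives 271/126.
E[|R − S| | R > S] = (271/126) / (46/63) = 271/92.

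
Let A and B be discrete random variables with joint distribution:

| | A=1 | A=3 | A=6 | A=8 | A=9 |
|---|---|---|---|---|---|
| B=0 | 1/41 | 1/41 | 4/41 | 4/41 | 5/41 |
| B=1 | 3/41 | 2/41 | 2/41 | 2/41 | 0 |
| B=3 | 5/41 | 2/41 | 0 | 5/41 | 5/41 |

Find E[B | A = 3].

8/5

P(A = 3) = 5/41.
Σ B·P over the event = 0·(1/41) + 1·(2/41) + 3·(2/41) = 8/41.
E[B | A = 3] = (8/41) / (5/41) = 8/5.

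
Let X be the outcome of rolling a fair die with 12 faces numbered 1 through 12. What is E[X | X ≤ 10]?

Given X ≤ 10, X is equally likely to be any of {1, 2, 3, 4, 5, 6, 7, 8, 9, 10}.
E[X | X ≤ 10] = (1 + 2 + 3 + 4 + 5 + 6 + 7 + 8 + 9 + 10) / 10 = 11/2.

11/2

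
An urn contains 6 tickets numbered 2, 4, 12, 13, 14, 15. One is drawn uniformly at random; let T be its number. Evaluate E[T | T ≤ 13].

P(T ≤ 13) = 2/3.
Σ over the event: 2·1/6 + 4·1/6 + 12·1/6 + 13·1/6 = 31/6.
E[T | T ≤ 13] = (31/6) / (2/3) = 31/4.

31/4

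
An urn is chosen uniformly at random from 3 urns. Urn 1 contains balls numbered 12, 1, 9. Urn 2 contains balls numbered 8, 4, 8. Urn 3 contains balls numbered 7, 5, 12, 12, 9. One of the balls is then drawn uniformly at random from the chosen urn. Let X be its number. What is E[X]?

23/3

E[X | urn 1] = (12+1+9)/3 = 22/3.
E[X | urn 2] = (8+4+8)/3 = 20/3.
E[X | urn 3] = (7+5+12+12+9)/5 = 9.
By the law of total expectation,
E[X] = (1/3)·(22/3) + (1/3)·(20/3) + (1/3)·(9) = 23/3.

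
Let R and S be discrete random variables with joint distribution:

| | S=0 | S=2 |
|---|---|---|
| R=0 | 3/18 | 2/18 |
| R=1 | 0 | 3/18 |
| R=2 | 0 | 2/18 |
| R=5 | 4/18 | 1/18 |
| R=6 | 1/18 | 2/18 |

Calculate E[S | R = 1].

P(R = 1) = 1/6.
Σ S·P over the event = 2·(3/18) = 1/3.
E[S | R = 1] = (1/3) / (1/6) = 2.

2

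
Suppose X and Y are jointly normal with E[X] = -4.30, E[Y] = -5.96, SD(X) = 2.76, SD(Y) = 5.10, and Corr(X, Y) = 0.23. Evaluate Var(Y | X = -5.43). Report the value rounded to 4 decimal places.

24.6341

Var(Y | X=x) = (1 − ρ²)·σ_Y².
Var(Y | X=-5.43) = (5.10)²·(1 − (0.23)²) = 26.01·0.9471 = 24.6341.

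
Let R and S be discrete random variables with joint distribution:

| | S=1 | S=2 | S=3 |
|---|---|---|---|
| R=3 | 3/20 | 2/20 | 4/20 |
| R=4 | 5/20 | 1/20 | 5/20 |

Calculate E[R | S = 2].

P(S = 2) = 3/20.
Σ R·P over the event = 3·(2/20) + 4·(1/20) = 1/2.
E[R | S = 2] = (1/2) / (3/20) = 10/3.

10/3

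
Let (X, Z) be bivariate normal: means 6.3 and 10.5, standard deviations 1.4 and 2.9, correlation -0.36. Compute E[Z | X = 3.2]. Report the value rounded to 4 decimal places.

The regression of Z on X has slope ρ·σ_Z/σ_X and passes through (μ_X, μ_Z).
E[Z | X=3.2] = 10.5 + (-0.36)·(2.9/1.4)·(3.2 − (6.3)) = 10.5 + (-0.74571)·(-3.1) = 12.8117.

12.8117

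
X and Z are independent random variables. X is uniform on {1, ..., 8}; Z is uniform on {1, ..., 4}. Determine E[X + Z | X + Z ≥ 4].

216/29

P(X + Z ≥ 4) = 29/32.
Summing (X+Z)·P(x,y) over outcomes with X + Z ≥ 4 gives 27/4.
E[X + Z | X + Z ≥ 4] = (27/4) / (29/32) = 216/29.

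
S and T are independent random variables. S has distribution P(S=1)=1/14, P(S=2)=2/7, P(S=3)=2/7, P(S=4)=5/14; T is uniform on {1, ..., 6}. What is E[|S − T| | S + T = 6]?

P(S + T = 6) = 1/6.
Summing |S−T|·P(x,y) over outcomes with S + T = 6 gives 11/42.
E[|S − T| | S + T = 6] = (11/42) / (1/6) = 11/7.

11/7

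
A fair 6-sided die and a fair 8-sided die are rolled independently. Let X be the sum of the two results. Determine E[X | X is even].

P(X is even) = 1/2.
Σ over the event: 2·1/48 + 4·1/16 + 6·5/48 + 8·1/8 + 10·5/48 + 12·1/16 + 14·1/48 = 4.
E[X | X is even] = (4) / (1/2) = 8.

8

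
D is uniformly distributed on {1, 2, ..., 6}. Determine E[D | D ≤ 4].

5/2

Given D ≤ 4, D is equally likely to be any of {1, 2, 3, 4}.
E[D | D ≤ 4] = (1 + 2 + 3 + 4) / 4 = 5/2.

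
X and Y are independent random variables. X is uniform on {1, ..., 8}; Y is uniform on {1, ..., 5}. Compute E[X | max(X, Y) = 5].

P(max(X, Y) = 5) = 9/40.
Summing X·P(x,y) over outcomes with max(X, Y) = 5 gives 7/8.
E[X | max(X, Y) = 5] = (7/8) / (9/40) = 35/9.

35/9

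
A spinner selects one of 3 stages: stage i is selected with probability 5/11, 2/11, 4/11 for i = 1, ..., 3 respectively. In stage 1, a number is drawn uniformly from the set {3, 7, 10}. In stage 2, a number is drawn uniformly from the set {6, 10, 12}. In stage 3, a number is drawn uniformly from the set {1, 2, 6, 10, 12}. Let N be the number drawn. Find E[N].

E[N | stage 1] = (3+7+10)/3 = 20/3.
E[N | stage 2] = (6+10+12)/3 = 28/3.
E[N | stage 3] = (1+2+6+10+12)/5 = 31/5.
E[N] = (5/11)·(20/3) + (2/11)·(28/3) + (4/11)·(31/5) = 384/55.

384/55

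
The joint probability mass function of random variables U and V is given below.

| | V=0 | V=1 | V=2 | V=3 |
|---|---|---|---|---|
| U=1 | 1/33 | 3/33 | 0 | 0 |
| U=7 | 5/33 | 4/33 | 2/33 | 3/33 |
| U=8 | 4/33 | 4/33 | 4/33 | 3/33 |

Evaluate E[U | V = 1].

P(V = 1) = 1/3.
Σ U·P over the event = 1·(3/33) + 7·(4/33) + 8·(4/33) = 21/11.
E[U | V = 1] = (21/11) / (1/3) = 63/11.

63/11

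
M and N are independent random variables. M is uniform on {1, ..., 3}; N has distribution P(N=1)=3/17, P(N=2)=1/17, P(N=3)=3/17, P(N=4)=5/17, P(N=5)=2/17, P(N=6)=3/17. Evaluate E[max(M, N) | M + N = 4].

P(M + N = 4) = 7/51.
Summing max(M,N)·P(x,y) over outcomes with M + N = 4 gives 20/51.
E[max(M, N) | M + N = 4] = (20/51) / (7/51) = 20/7.

20/7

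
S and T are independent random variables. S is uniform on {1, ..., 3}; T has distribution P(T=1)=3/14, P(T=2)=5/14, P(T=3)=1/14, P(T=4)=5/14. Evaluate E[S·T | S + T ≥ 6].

P(S + T ≥ 6) = 11/42.
Summing ST·P(x,y) over outcomes with S + T ≥ 6 gives 109/42.
E[S·T | S + T ≥ 6] = (109/42) / (11/42) = 109/11.

109/11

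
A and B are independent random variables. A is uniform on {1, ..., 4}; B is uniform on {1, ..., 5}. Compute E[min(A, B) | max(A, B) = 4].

16/7

P(max(A, B) = 4) = 7/20.
Summing min(A,B)·P(x,y) over outcomes with max(A, B) = 4 gives 4/5.
E[min(A, B) | max(A, B) = 4] = (4/5) / (7/20) = 16/7.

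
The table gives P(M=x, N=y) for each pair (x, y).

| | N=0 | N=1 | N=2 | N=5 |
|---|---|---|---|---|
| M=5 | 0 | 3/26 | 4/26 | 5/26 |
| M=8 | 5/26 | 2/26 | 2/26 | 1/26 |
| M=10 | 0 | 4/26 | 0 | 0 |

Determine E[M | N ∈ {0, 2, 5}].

P(N ∈ {0, 2, 5}) = 17/26.
Σ M·P over the event = 5·(4/26) + 5·(5/26) + 8·(5/26) + 8·(2/26) + 8·(1/26) = 109/26.
E[M | N ∈ {0, 2, 5}] = (109/26) / (17/26) = 109/17.

109/17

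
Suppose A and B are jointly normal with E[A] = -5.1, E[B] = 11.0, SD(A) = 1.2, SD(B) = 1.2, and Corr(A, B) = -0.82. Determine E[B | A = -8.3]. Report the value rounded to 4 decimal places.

The regression of B on A has slope ρ·σ_B/σ_A and passes through (μ_A, μ_B).
E[B | A=-8.3] = 11.0 + (-0.82)·(1.2/1.2)·(-8.3 − (-5.1)) = 11.0 + (-0.82)·(-3.2) = 13.6240.

13.6240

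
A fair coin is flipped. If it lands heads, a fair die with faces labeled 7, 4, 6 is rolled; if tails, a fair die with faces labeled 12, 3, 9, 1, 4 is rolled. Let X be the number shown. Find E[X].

86/15

E[X | heads] = (7+4+6)/3 = 17/3.
E[X | tails] = (12+3+9+1+4)/5 = 29/5.
E[X] = (1/2)·(17/3) + (1/2)·(29/5) = 86/15.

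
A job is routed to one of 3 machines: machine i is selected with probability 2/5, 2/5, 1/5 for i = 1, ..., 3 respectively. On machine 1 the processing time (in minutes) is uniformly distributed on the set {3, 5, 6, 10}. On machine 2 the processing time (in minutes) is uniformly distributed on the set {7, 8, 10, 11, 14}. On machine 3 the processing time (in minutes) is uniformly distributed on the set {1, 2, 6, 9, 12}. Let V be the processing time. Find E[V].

38/5

E[V | machine 1] = (3+5+6+10)/4 = 6.
E[V | machine 2] = (7+8+10+11+14)/5 = 10.
E[V | machine 3] = (1+2+6+9+12)/5 = 6.
E[V] = (2/5)·(6) + (2/5)·(10) + (1/5)·(6) = 38/5.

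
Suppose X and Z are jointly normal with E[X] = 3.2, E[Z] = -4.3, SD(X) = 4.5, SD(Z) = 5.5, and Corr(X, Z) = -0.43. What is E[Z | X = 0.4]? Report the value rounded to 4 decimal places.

E[Z | X=x] = μ_Z + ρ(σ_Z/σ_X)(x − μ_X) for jointly normal variables.
E[Z | X=0.4] = -4.3 + (-0.43)·(5.5/4.5)·(0.4 − (3.2)) = -4.3 + (-0.52556)·(-2.8) = -2.8284.

-2.8284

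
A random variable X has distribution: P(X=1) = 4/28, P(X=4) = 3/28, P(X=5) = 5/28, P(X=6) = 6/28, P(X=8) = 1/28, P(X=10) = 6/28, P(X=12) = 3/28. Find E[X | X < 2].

P(X < 2) = 1/7.
Σ over the event: 1·1/7 = 1/7.
E[X | X < 2] = (1/7) / (1/7) = 1.

1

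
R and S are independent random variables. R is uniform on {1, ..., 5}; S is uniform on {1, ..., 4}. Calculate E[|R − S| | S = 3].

6/5

Outcomes with S = 3: (1,3), (2,3), (3,3), (4,3), (5,3), each with probability 1/20.
E[|R − S| | S = 3] = (2 + 1 + 0 + 1 + 2) / 5 = 6/5.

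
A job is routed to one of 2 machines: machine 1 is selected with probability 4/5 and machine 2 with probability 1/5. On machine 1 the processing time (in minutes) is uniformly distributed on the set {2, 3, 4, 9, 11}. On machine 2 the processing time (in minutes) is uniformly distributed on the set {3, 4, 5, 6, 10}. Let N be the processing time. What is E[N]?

144/25

E[N | machine 1] = (2+3+4+9+11)/5 = 29/5.
E[N | machine 2] = (3+4+5+6+10)/5 = 28/5.
E[N] = (4/5)·(29/5) + (1/5)·(28/5) = 144/25.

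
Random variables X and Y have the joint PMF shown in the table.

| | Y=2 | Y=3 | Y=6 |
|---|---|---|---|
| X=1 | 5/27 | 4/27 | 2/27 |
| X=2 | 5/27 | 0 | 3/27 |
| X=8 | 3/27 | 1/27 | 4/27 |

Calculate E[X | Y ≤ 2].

3

P(Y ≤ 2) = 13/27.
Σ X·P over the event = 1·(5/27) + 2·(5/27) + 8·(3/27) = 13/9.
E[X | Y ≤ 2] = (13/9) / (13/27) = 3.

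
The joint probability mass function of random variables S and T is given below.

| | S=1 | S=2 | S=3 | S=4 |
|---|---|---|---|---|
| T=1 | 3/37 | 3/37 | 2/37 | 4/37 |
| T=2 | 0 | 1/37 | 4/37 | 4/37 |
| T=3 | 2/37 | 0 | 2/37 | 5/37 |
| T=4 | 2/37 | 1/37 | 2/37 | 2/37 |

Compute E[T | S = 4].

P(S = 4) = 15/37.
Σ T·P over the event = 1·(4/37) + 2·(4/37) + 3·(5/37) + 4·(2/37) = 35/37.
E[T | S = 4] = (35/37) / (15/37) = 7/3.

7/3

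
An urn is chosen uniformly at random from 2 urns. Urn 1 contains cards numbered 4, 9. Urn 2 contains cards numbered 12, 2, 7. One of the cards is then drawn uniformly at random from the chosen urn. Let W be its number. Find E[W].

E[W | urn 1] = (4+9)/2 = 13/2.
E[W | urn 2] = (12+2+7)/3 = 7.
By the law of total expectation,
E[W] = (1/2)·(13/2) + (1/2)·(7) = 27/4.

27/4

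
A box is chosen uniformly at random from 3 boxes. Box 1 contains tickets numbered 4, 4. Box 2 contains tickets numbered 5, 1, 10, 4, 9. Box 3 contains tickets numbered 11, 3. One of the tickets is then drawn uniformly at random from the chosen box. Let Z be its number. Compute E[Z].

28/5

E[Z | box 1] = (4+4)/2 = 4.
E[Z | box 2] = (5+1+10+4+9)/5 = 29/5.
E[Z | box 3] = (11+3)/2 = 7.
By the law of total expectation,
E[Z] = (1/3)·(4) + (1/3)·(29/5) + (1/3)·(7) = 28/5.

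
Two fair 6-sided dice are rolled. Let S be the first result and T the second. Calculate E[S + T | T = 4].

15/2

Outcomes with T = 4: (1,4), (2,4), (3,4), (4,4), (5,4), (6,4), each with probability 1/36.
E[S + T | T = 4] = (5 + 6 + 7 + 8 + 9 + 10) / 6 = 15/2.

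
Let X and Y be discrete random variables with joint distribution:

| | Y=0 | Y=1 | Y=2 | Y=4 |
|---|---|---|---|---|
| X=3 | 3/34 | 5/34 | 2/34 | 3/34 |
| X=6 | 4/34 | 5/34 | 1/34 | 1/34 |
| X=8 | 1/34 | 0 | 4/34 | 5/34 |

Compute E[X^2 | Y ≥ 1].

459/13

P(Y ≥ 1) = 13/17.
Σ X^2·P over the event = 9·(5/34) + 9·(2/34) + 9·(3/34) + 36·(5/34) + 36·(1/34) + 36·(1/34) + 64·(4/34) + 64·(5/34) = 27.
E[X^2 | Y ≥ 1] = (27) / (13/17) = 459/13.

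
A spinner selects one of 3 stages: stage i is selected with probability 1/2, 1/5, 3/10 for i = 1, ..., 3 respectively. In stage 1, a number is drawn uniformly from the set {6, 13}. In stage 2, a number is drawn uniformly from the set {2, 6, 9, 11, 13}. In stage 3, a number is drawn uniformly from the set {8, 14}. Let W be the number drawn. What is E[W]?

E[W | stage 1] = (6+13)/2 = 19/2.
E[W | stage 2] = (2+6+9+11+13)/5 = 41/5.
E[W | stage 3] = (8+14)/2 = 11.
E[W] = (1/2)·(19/2) + (1/5)·(41/5) + (3/10)·(11) = 969/100.

969/100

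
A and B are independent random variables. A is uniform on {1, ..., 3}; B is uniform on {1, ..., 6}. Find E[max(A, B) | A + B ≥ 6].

44/9

Outcomes with A + B ≥ 6: (1,5), (1,6), (2,4), (2,5), (2,6), (3,3), (3,4), (3,5), (3,6), each with probability 1/18.
E[max(A, B) | A + B ≥ 6] = (5 + 6 + 4 + 5 + 6 + 3 + 4 + 5 + 6) / 9 = 44/9.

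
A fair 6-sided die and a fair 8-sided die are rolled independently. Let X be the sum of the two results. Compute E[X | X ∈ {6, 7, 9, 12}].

P(X ∈ {6, 7, 9, 12}) = 5/12.
Σ over the event: 6·5/48 + 7·1/8 + 9·1/8 + 12·1/16 = 27/8.
E[X | X ∈ {6, 7, 9, 12}] = (27/8) / (5/12) = 81/10.

81/10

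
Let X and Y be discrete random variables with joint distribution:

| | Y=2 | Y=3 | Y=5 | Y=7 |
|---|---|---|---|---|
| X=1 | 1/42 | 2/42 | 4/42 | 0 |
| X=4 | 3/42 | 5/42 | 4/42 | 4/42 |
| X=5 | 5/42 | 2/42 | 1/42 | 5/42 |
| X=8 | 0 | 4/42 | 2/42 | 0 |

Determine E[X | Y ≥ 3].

P(Y ≥ 3) = 11/14.
Summing X·P(X=x,Y=y) over the conditioning event gives 73/21.
E[X | Y ≥ 3] = (73/21) / (11/14) = 146/33.

146/33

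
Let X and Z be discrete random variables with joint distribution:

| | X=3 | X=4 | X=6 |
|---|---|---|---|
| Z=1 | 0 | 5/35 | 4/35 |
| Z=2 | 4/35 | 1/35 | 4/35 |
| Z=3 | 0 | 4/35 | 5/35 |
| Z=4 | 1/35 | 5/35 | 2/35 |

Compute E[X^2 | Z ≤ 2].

P(Z ≤ 2) = 18/35.
Σ X^2·P over the event = 9·(4/35) + 16·(5/35) + 16·(1/35) + 36·(4/35) + 36·(4/35) = 12.
E[X^2 | Z ≤ 2] = (12) / (18/35) = 70/3.

70/3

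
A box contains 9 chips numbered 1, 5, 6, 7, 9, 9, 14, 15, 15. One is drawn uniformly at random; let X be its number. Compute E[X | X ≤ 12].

37/6

P(X ≤ 12) = 2/3.
Σ over the event: 1·1/9 + 5·1/9 + 6·1/9 + 7·1/9 + 9·2/9 = 37/9.
E[X | X ≤ 12] = (37/9) / (2/3) = 37/6.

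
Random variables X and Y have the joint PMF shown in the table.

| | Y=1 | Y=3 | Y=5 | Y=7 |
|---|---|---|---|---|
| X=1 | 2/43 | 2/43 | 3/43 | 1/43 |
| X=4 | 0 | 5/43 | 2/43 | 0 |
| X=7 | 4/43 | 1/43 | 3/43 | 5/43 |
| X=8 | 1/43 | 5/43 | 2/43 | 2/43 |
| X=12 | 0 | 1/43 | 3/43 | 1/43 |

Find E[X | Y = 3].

P(Y = 3) = 14/43.
Σ X·P over the event = 1·(2/43) + 4·(5/43) + 7·(1/43) + 8·(5/43) + 12·(1/43) = 81/43.
E[X | Y = 3] = (81/43) / (14/43) = 81/14.

81/14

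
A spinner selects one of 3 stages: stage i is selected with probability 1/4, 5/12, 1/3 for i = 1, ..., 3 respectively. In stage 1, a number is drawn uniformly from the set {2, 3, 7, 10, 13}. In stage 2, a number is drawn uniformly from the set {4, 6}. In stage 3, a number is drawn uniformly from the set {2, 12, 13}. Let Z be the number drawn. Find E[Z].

41/6

E[Z | stage 1] = (2+3+7+10+13)/5 = 7.
E[Z | stage 2] = (4+6)/2 = 5.
E[Z | stage 3] = (2+12+13)/3 = 9.
E[Z] = (1/4)·(7) + (5/12)·(5) + (1/3)·(9) = 41/6.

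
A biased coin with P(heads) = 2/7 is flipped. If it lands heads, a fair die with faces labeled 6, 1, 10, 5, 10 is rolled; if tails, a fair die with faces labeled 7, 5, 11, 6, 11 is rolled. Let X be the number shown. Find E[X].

E[X | heads] = (6+1+10+5+10)/5 = 32/5.
E[X | tails] = (7+5+11+6+11)/5 = 8.
E[X] = (2/7)·(32/5) + (5/7)·(8) = 264/35.

264/35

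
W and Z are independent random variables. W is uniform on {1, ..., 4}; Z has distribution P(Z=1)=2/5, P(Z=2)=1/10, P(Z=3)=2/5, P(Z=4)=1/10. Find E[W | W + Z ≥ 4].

87/31

P(W + Z ≥ 4) = 31/40.
Summing W·P(x,y) over outcomes with W + Z ≥ 4 gives 87/40.
E[W | W + Z ≥ 4] = (87/40) / (31/40) = 87/31.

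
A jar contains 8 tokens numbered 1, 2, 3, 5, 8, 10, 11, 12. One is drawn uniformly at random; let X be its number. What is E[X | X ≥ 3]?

49/6

P(X ≥ 3) = 3/4.
Σ over the event: 3·1/8 + 5·1/8 + 8·1/8 + 10·1/8 + 11·1/8 + 12·1/8 = 49/8.
E[X | X ≥ 3] = (49/8) / (3/4) = 49/6.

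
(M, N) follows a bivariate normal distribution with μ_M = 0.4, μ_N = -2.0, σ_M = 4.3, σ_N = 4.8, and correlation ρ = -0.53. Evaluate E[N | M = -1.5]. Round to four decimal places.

-0.8759

The regression of N on M has slope ρ·σ_N/σ_M and passes through (μ_M, μ_N).
E[N | M=-1.5] = -2.0 + (-0.53)·(4.8/4.3)·(-1.5 − (0.4)) = -2.0 + (-0.59163)·(-1.9) = -0.8759.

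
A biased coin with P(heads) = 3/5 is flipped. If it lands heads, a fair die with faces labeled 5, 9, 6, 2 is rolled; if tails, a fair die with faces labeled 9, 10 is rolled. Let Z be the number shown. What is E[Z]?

E[Z | heads] = (5+9+6+2)/4 = 11/2.
E[Z | tails] = (9+10)/2 = 19/2.
E[Z] = (3/5)·(11/2) + (2/5)·(19/2) = 71/10.

71/10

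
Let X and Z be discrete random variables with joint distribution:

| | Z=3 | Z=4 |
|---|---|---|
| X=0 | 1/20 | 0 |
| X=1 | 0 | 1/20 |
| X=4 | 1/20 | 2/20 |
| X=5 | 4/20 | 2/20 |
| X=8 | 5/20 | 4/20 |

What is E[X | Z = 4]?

P(Z = 4) = 9/20.
Σ X·P over the event = 1·(1/20) + 4·(2/20) + 5·(2/20) + 8·(4/20) = 51/20.
E[X | Z = 4] = (51/20) / (9/20) = 17/3.

17/3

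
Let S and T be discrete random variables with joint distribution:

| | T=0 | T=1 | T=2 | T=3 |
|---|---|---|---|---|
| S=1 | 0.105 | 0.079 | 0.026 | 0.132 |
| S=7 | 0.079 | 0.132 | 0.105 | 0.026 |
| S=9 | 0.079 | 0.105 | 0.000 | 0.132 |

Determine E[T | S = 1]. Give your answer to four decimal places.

1.5409

P(S = 1) = 0.342.
Summing T·P(S=x,T=y) over the conditioning event gives 0.527.
E[T | S = 1] = (0.527) / (0.342) = 1.5409.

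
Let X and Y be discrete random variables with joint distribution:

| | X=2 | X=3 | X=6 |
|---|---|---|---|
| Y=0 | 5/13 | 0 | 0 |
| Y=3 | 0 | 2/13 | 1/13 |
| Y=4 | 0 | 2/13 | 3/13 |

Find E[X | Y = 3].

P(Y = 3) = 3/13.
Σ X·P over the event = 3·(2/13) + 6·(1/13) = 12/13.
E[X | Y = 3] = (12/13) / (3/13) = 4.

4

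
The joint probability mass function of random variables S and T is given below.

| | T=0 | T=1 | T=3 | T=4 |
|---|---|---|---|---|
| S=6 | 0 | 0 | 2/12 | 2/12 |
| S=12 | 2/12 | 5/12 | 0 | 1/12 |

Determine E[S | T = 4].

P(T = 4) = 1/4.
Σ S·P over the event = 6·(2/12) + 12·(1/12) = 2.
E[S | T = 4] = (2) / (1/4) = 8.

8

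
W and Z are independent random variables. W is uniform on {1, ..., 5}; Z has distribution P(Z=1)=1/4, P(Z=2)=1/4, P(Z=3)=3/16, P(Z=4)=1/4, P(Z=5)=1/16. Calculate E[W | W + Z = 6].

27/8

P(W + Z = 6) = 1/5.
Summing W·P(x,y) over outcomes with W + Z = 6 gives 27/40.
E[W | W + Z = 6] = (27/40) / (1/5) = 27/8.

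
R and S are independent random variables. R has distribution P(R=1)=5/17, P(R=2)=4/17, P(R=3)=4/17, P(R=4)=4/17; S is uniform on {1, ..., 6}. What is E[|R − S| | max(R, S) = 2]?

P(max(R, S) = 2) = 13/102.
Summing |R−S|·P(x,y) over outcomes with max(R, S) = 2 gives 3/34.
E[|R − S| | max(R, S) = 2] = (3/34) / (13/102) = 9/13.

9/13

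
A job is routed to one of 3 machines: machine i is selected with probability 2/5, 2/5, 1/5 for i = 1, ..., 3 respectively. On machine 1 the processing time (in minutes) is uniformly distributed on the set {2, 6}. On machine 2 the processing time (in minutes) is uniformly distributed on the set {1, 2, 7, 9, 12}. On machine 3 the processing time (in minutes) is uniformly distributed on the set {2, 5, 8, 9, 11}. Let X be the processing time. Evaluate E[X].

E[X | machine 1] = (2+6)/2 = 4.
E[X | machine 2] = (1+2+7+9+12)/5 = 31/5.
E[X | machine 3] = (2+5+8+9+11)/5 = 7.
E[X] = (2/5)·(4) + (2/5)·(31/5) + (1/5)·(7) = 137/25.

137/25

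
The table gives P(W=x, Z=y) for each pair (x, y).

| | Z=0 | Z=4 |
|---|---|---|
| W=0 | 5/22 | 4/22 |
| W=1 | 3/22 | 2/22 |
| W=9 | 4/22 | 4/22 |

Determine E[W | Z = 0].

13/4

P(Z = 0) = 6/11.
Σ W·P over the event = 0·(5/22) + 1·(3/22) + 9·(4/22) = 39/22.
E[W | Z = 0] = (39/22) / (6/11) = 13/4.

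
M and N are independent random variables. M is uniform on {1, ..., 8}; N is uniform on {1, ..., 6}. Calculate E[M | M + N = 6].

P(M + N = 6) = 5/48.
Summing M·P(x,y) over outcomes with M + N = 6 gives 5/16.
E[M | M + N = 6] = (5/16) / (5/48) = 3.

3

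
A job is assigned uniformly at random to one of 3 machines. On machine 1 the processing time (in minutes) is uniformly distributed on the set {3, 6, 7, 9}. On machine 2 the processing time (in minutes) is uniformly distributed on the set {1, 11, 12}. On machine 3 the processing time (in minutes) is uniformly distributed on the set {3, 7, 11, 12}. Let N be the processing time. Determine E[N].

E[N | machine 1] = (3+6+7+9)/4 = 25/4.
E[N | machine 2] = (1+11+12)/3 = 8.
E[N | machine 3] = (3+7+11+12)/4 = 33/4.
E[N] = (1/3)·(25/4) + (1/3)·(8) + (1/3)·(33/4) = 15/2.

15/2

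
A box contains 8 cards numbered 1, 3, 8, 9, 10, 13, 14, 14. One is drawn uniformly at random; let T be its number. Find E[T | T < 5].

2

P(T < 5) = 1/4.
Σ over the event: 1·1/8 + 3·1/8 = 1/2.
E[T | T < 5] = (1/2) / (1/4) = 2.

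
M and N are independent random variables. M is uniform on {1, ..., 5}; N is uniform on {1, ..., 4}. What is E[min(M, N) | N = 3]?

Outcomes with N = 3: (1,3), (2,3), (3,3), (4,3), (5,3), each with probability 1/20.
E[min(M, N) | N = 3] = (1 + 2 + 3 + 3 + 3) / 5 = 12/5.

12/5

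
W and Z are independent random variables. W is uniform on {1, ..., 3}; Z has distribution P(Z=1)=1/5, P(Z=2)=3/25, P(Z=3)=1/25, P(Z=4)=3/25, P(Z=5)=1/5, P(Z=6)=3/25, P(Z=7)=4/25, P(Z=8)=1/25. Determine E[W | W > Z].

34/13

P(W > Z) = 13/75.
Summing W·P(x,y) over outcomes with W > Z gives 34/75.
E[W | W > Z] = (34/75) / (13/75) = 34/13.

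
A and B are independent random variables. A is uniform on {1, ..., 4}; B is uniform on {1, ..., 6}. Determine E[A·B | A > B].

35/6

Outcomes with A > B: (2,1), (3,1), (3,2), (4,1), (4,2), (4,3), each with probability 1/24.
E[A·B | A > B] = (2 + 3 + 6 + 4 + 8 + 12) / 6 = 35/6.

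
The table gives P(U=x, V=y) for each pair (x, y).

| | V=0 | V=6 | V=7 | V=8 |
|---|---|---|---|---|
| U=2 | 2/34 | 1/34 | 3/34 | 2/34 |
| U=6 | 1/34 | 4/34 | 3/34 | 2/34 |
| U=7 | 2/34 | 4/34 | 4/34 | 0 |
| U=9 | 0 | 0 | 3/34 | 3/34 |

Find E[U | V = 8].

P(V = 8) = 7/34.
Σ U·P over the event = 2·(2/34) + 6·(2/34) + 9·(3/34) = 43/34.
E[U | V = 8] = (43/34) / (7/34) = 43/7.

43/7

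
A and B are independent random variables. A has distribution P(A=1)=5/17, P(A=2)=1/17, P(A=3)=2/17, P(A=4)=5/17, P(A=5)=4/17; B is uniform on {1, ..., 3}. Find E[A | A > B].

P(A > B) = 32/51.
Summing A·P(x,y) over outcomes with A > B gives 134/51.
E[A | A > B] = (134/51) / (32/51) = 67/16.

67/16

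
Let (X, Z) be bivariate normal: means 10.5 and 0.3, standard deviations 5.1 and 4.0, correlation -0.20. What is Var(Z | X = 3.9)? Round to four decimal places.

15.3600

The conditional variance in a bivariate normal is σ_Z²(1 − ρ²), independent of x.
Var(Z | X=3.9) = (4.0)²·(1 − (-0.20)²) = 16·0.96 = 15.3600.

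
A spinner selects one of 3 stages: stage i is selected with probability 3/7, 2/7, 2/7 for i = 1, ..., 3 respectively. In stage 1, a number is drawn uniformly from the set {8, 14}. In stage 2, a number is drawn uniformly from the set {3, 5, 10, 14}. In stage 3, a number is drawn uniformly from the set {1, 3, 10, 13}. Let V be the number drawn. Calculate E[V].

125/14

E[V | stage 1] = (8+14)/2 = 11.
E[V | stage 2] = (3+5+10+14)/4 = 8.
E[V | stage 3] = (1+3+10+13)/4 = 27/4.
E[V] = (3/7)·(11) + (2/7)·(8) + (2/7)·(27/4) = 125/14.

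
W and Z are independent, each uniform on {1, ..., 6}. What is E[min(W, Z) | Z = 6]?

7/2

P(Z = 6) = 1/6.
Summing min(W,Z)·P(x,y) over outcomes with Z = 6 gives 7/12.
E[min(W, Z) | Z = 6] = (7/12) / (1/6) = 7/2.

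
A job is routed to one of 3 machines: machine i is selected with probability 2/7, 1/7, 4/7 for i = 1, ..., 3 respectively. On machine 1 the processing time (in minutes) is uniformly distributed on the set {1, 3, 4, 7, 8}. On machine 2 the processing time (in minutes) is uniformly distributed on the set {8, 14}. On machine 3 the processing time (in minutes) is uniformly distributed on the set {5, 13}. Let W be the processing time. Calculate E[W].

281/35

E[W | machine 1] = (1+3+4+7+8)/5 = 23/5.
E[W | machine 2] = (8+14)/2 = 11.
E[W | machine 3] = (5+13)/2 = 9.
E[W] = (2/7)·(23/5) + (1/7)·(11) + (4/7)·(9) = 281/35.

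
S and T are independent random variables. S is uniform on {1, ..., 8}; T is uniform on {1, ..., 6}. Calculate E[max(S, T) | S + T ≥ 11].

71/10

Outcomes with S + T ≥ 11: (5,6), (6,5), (6,6), (7,4), (7,5), (7,6), (8,3), (8,4), (8,5), (8,6), each with probability 1/48.
E[max(S, T) | S + T ≥ 11] = (6 + 6 + 6 + 7 + 7 + 7 + 8 + 8 + 8 + 8) / 10 = 71/10.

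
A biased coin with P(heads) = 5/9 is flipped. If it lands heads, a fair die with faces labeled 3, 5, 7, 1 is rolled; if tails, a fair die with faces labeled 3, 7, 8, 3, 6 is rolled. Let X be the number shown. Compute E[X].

E[X | heads] = (3+5+7+1)/4 = 4.
E[X | tails] = (3+7+8+3+6)/5 = 27/5.
E[X] = (5/9)·(4) + (4/9)·(27/5) = 208/45.

208/45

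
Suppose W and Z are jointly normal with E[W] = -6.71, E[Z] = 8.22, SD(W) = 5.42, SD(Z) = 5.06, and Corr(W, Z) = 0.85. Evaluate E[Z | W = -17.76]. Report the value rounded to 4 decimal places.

E[Z | W=x] = μ_Z + ρ(σ_Z/σ_W)(x − μ_W) for jointly normal variables.
E[Z | W=-17.76] = 8.22 + (0.85)·(5.06/5.42)·(-17.76 − (-6.71)) = 8.22 + (0.79354)·(-11.05) = -0.5486.

-0.5486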